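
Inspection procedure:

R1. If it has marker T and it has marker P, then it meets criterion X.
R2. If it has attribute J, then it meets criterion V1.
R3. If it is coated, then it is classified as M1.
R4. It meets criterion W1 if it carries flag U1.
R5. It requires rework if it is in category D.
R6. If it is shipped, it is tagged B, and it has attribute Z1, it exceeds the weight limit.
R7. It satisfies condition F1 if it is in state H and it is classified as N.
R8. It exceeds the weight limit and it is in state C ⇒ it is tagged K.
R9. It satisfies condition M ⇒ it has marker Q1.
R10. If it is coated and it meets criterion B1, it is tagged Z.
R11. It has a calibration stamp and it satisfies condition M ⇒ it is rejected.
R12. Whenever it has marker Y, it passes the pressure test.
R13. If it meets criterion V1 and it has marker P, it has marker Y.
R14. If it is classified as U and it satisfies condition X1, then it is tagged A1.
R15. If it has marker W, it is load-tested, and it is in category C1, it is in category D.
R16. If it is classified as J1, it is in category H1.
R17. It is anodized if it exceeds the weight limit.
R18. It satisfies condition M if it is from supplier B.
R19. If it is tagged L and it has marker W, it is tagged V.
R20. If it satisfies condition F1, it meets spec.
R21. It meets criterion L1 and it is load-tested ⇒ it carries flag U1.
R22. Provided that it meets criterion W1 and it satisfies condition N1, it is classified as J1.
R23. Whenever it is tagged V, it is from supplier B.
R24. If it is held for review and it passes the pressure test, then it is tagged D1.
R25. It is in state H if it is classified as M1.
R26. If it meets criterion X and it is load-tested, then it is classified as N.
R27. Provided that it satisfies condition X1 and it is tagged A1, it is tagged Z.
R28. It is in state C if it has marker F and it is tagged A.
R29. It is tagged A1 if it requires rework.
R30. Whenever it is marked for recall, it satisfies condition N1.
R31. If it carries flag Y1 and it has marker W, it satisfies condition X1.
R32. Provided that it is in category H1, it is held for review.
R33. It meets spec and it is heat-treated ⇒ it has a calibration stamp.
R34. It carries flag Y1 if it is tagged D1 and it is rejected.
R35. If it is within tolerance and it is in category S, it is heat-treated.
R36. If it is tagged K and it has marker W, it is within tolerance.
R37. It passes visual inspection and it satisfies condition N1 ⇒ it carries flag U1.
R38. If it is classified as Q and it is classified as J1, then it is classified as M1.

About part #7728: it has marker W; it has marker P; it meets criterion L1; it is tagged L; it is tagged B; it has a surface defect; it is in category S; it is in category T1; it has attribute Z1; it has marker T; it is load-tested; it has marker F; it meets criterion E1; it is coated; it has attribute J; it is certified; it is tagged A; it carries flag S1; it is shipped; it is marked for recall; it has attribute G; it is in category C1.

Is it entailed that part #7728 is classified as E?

No

Forward chaining from the given facts derives: meets criterion X, meets criterion V1, is classified as M1, exceeds the weight limit, has marker Y, is in category D, is anodized, is tagged V, carries flag U1, is from supplier B, is in state H, is classified as N, is in state C, satisfies condition N1, meets criterion W1, requires rework, satisfies condition F1, is tagged K, passes the pressure test, satisfies condition M, meets spec, is classified as J1, is tagged A1, is within tolerance, has marker Q1, is in category H1, is held for review, is heat-treated, is tagged D1, has a calibration stamp, is rejected, carries flag Y1, satisfies condition X1, is tagged Z.
No rule has "it is classified as E" as its conclusion, and it is not among the given facts.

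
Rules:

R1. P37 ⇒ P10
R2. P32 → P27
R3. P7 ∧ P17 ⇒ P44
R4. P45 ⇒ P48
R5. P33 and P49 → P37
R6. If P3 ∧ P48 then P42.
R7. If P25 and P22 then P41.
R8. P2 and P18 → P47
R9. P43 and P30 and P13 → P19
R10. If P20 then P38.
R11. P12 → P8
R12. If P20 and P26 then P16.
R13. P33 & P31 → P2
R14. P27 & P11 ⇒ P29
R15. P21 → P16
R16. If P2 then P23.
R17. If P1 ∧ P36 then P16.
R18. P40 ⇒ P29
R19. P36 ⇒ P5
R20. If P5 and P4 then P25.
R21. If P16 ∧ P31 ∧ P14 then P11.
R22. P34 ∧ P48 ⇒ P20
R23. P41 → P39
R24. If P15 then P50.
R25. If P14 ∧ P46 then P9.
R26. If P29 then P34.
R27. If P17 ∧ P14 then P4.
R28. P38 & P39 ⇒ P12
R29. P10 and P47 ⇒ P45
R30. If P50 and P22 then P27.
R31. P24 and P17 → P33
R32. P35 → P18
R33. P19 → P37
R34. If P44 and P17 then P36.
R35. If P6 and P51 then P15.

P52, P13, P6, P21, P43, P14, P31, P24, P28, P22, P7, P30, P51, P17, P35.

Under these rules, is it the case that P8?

P44  (by R3: P7, P17)
P19  (by R9: P43, P30, P13)
P16  (by R15: P21)
P11  (by R21: P16, P31, P14)
P4  (by R27: P17, P14)
P33  (by R31: P24, P17)
P18  (by R32: P35)
P37  (by R33: P19)
P36  (by R34: P44, P17)
P15  (by R35: P6, P51)
P10  (by R1: P37)
P2  (by R13: P33, P31)
P5  (by R19: P36)
P25  (by R20: P5, P4)
P50  (by R24: P15)
P27  (by R30: P50, P22)
P41  (by R7: P25, P22)
P47  (by R8: P2, P18)
P29  (by R14: P27, P11)
P39  (by R23: P41)
P34  (by R26: P29)
P45  (by R29: P10, P47)
P48  (by R4: P45)
P20  (by R22: P34, P48)
P38  (by R10: P20)
P12  (by R28: P38, P39)
P8  (by R11: P12)

Yes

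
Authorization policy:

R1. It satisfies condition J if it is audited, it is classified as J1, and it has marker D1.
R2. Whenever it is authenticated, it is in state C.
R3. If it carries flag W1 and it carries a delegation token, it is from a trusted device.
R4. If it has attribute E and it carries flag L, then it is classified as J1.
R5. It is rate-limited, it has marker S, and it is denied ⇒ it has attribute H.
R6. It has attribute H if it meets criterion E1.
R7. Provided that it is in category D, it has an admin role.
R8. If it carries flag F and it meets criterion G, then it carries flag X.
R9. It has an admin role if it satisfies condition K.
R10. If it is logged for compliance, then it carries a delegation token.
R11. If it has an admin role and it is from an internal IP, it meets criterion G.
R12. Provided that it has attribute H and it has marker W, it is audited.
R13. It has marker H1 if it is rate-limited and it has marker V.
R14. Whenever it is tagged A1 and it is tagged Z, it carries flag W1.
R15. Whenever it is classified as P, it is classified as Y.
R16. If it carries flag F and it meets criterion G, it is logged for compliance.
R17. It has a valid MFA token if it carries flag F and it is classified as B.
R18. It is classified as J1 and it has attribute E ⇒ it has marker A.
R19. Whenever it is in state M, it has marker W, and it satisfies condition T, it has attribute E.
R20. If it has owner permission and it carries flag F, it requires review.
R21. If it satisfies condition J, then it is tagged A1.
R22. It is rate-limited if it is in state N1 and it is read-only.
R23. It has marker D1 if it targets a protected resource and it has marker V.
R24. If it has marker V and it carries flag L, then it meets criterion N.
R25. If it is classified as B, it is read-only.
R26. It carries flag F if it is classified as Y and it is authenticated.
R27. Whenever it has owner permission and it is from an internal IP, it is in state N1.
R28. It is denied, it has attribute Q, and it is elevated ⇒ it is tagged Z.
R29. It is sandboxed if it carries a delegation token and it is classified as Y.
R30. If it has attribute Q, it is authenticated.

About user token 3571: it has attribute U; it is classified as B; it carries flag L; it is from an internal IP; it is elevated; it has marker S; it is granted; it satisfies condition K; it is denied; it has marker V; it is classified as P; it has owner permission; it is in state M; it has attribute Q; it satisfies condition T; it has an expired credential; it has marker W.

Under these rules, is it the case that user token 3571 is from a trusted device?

Forward chaining from the given facts derives: has an admin role, meets criterion G, is classified as Y, has attribute E, meets criterion N, is read-only, is in state N1, is tagged Z, is authenticated, is in state C, is classified as J1, has marker A, is rate-limited, carries flag F, has attribute H, carries flag X, is audited, has marker H1, is logged for compliance, has a valid MFA token, requires review, carries a delegation token, is sandboxed.
The only rule concluding "it is from a trusted device" is R3, which needs "it carries flag W1"; that is never established.

No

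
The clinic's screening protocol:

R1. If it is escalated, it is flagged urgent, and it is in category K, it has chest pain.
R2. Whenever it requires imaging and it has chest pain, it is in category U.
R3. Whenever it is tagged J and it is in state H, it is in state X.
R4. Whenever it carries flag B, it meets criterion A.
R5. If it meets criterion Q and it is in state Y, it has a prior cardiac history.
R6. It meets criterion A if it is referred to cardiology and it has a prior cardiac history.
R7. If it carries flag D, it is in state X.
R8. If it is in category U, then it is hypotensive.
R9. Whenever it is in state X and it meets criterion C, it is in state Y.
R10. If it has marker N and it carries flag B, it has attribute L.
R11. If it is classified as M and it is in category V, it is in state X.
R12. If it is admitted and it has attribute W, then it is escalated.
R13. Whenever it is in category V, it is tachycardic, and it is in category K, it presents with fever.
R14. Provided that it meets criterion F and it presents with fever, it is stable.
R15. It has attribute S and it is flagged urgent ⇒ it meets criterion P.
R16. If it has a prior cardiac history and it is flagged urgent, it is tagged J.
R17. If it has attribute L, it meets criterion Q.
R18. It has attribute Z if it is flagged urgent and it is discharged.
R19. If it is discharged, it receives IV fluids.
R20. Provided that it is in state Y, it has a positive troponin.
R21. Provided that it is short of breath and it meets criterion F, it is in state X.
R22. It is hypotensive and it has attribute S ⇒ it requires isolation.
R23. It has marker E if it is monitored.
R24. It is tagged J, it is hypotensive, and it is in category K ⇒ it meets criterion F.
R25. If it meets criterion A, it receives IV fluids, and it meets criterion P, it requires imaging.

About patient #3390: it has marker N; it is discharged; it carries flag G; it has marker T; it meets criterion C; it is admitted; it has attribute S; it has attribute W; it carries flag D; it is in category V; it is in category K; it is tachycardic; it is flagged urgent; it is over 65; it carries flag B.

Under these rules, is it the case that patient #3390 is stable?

Yes

By R4 (it carries flag B): it meets criterion A.
By R7 (it carries flag D): it is in state X.
By R9 (it is in state X, it meets criterion C): it is in state Y.
By R10 (it has marker N, it carries flag B): it has attribute L.
By R12 (it is admitted, it has attribute W): it is escalated.
By R13 (it is in category V, it is tachycardic, it is in category K): it presents with fever.
By R15 (it has attribute S, it is flagged urgent): it meets criterion P.
By R17 (it has attribute L): it meets criterion Q.
By R19 (it is discharged): it receives IV fluids.
By R25 (it meets criterion A, it receives IV fluids, it meets criterion P): it requires imaging.
By R1 (it is escalated, it is flagged urgent, it is in category K): it has chest pain.
By R2 (it requires imaging, it has chest pain): it is in category U.
By R5 (it meets criterion Q, it is in state Y): it has a prior cardiac history.
By R8 (it is in category U): it is hypotensive.
By R16 (it has a prior cardiac history, it is flagged urgent): it is tagged J.
By R24 (it is tagged J, it is hypotensive, it is in category K): it meets criterion F.
By R14 (it meets criterion F, it presents with fever): it is stable.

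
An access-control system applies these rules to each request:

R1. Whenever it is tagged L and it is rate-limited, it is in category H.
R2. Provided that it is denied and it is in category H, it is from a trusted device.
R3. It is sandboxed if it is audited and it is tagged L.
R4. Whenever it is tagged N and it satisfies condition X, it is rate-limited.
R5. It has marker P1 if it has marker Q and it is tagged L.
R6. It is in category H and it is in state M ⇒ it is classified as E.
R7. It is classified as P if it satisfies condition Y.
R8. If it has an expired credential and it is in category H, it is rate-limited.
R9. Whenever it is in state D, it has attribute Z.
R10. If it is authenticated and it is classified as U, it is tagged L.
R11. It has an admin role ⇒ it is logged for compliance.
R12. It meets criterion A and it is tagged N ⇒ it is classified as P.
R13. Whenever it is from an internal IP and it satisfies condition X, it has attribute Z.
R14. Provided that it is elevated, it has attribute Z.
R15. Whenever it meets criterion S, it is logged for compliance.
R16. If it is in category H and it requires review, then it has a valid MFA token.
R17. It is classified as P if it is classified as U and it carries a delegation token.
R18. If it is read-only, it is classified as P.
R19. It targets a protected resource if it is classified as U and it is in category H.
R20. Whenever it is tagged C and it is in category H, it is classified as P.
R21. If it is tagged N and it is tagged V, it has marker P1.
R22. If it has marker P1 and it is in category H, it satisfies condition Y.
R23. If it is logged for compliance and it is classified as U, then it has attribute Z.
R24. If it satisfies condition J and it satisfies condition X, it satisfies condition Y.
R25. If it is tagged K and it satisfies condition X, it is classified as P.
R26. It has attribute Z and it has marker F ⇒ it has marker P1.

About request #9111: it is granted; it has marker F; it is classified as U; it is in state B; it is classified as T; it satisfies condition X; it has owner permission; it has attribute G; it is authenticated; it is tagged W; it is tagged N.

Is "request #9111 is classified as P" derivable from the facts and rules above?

Forward chaining from the given facts derives: is rate-limited, is tagged L, is in category H, targets a protected resource.
Rules concluding "it is classified as P": R7 needs "it satisfies condition Y"; R12 needs "it meets criterion A"; R17 needs "it carries a delegation token"; R18 needs "it is read-only"; R20 needs "it is tagged C"; R25 needs "it is tagged K" — none of these are established.

No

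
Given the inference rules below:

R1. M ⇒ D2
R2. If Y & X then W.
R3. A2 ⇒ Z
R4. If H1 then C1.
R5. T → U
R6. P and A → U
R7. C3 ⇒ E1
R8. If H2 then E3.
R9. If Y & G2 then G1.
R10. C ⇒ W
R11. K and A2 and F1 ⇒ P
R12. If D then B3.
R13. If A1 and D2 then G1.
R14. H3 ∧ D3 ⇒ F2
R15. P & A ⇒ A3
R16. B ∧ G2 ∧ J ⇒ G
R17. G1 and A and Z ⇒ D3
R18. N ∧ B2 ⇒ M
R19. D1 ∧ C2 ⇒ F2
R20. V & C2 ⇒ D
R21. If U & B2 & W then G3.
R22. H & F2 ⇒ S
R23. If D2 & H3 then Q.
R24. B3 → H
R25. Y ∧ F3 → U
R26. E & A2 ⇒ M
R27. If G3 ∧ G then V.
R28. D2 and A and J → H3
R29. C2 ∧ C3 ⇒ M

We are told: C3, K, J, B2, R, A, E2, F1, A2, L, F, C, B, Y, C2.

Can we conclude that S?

No

Forward chaining from the given facts derives: Z, E1, W, P, A3, M, D2, U, G3, H3, Q.
The only rule concluding S is R22, which needs H; that is never established.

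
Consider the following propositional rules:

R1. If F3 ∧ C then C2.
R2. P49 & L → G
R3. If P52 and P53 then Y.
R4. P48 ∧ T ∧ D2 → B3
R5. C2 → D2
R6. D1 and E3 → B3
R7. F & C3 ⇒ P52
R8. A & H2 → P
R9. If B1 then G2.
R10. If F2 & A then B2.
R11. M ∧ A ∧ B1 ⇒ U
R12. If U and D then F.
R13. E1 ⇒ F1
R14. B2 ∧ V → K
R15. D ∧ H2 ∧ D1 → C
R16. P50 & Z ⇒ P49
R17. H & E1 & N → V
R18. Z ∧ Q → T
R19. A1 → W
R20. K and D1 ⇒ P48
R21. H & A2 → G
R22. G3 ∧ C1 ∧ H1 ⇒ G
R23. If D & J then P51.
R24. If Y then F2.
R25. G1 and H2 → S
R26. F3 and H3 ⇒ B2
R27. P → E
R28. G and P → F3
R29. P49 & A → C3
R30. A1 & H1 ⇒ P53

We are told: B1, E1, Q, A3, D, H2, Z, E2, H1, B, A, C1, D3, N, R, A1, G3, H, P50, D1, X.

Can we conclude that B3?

Forward chaining from the given facts derives: P, G2, F1, C, P49, V, T, W, G, E, F3, C3, P53, C2, D2.
Rules concluding B3: R4 needs P48; R6 needs E3 — none of these are established.

No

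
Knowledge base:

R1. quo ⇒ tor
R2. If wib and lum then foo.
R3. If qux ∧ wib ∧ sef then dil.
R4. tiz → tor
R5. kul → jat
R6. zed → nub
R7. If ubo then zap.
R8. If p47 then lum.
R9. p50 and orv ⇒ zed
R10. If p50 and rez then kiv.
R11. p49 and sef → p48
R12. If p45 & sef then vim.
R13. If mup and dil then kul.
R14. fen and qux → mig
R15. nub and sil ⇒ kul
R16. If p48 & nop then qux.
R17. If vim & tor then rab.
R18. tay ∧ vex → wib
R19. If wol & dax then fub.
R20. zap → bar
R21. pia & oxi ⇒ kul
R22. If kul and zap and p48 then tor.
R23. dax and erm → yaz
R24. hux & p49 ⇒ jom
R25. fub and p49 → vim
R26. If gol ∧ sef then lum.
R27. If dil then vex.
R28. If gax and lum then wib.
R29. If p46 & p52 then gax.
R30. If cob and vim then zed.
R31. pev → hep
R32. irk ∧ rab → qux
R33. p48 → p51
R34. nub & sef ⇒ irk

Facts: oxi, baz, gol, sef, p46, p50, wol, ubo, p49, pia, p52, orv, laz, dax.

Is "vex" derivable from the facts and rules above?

Yes

zap  (by R7: ubo)
zed  (by R9: p50, orv)
p48  (by R11: p49, sef)
fub  (by R19: wol, dax)
kul  (by R21: pia, oxi)
tor  (by R22: kul, zap, p48)
vim  (by R25: fub, p49)
lum  (by R26: gol, sef)
gax  (by R29: p46, p52)
nub  (by R6: zed)
rab  (by R17: vim, tor)
wib  (by R28: gax, lum)
irk  (by R34: nub, sef)
qux  (by R32: irk, rab)
dil  (by R3: qux, wib, sef)
vex  (by R27: dil)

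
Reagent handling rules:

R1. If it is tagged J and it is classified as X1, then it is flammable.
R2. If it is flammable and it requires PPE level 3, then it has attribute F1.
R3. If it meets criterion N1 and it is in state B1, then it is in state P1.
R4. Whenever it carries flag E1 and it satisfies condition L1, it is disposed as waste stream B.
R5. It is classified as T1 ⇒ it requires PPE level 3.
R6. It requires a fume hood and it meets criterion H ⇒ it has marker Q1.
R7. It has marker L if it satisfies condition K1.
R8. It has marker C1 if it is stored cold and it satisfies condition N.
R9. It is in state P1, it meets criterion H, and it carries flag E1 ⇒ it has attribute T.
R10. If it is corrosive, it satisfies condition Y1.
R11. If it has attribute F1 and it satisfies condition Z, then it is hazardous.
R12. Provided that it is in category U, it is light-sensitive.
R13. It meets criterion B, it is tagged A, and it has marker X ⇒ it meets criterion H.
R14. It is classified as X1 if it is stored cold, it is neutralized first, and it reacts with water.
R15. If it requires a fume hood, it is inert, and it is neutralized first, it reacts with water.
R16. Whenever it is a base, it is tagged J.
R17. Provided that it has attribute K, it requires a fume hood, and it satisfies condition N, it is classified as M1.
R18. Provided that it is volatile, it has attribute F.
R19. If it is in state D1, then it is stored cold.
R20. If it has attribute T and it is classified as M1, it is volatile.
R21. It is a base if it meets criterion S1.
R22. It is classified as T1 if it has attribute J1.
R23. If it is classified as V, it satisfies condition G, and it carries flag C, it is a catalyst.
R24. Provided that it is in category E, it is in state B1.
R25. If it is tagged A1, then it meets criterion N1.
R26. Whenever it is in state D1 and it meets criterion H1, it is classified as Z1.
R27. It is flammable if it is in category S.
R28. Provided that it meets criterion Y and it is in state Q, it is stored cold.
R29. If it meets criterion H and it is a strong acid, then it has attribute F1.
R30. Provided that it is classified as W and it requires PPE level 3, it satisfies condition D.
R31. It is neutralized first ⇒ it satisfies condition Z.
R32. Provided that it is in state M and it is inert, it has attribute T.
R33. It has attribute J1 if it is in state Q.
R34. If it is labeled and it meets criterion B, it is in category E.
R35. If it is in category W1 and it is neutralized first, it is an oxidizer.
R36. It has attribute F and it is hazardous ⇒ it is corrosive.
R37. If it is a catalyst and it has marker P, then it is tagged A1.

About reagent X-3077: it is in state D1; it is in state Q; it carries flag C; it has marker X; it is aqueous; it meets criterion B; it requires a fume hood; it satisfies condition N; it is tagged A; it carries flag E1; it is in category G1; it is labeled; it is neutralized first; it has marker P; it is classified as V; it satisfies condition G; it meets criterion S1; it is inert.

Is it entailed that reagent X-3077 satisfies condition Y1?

No

Forward chaining from the given facts derives: meets criterion H, reacts with water, is stored cold, is a base, is a catalyst, satisfies condition Z, has attribute J1, is in category E, is tagged A1, has marker Q1, has marker C1, is classified as X1, is tagged J, is classified as T1, is in state B1, meets criterion N1, is flammable, is in state P1, requires PPE level 3, has attribute T, has attribute F1, is hazardous.
The only rule concluding "it satisfies condition Y1" is R10, which needs "it is corrosive"; that is never established.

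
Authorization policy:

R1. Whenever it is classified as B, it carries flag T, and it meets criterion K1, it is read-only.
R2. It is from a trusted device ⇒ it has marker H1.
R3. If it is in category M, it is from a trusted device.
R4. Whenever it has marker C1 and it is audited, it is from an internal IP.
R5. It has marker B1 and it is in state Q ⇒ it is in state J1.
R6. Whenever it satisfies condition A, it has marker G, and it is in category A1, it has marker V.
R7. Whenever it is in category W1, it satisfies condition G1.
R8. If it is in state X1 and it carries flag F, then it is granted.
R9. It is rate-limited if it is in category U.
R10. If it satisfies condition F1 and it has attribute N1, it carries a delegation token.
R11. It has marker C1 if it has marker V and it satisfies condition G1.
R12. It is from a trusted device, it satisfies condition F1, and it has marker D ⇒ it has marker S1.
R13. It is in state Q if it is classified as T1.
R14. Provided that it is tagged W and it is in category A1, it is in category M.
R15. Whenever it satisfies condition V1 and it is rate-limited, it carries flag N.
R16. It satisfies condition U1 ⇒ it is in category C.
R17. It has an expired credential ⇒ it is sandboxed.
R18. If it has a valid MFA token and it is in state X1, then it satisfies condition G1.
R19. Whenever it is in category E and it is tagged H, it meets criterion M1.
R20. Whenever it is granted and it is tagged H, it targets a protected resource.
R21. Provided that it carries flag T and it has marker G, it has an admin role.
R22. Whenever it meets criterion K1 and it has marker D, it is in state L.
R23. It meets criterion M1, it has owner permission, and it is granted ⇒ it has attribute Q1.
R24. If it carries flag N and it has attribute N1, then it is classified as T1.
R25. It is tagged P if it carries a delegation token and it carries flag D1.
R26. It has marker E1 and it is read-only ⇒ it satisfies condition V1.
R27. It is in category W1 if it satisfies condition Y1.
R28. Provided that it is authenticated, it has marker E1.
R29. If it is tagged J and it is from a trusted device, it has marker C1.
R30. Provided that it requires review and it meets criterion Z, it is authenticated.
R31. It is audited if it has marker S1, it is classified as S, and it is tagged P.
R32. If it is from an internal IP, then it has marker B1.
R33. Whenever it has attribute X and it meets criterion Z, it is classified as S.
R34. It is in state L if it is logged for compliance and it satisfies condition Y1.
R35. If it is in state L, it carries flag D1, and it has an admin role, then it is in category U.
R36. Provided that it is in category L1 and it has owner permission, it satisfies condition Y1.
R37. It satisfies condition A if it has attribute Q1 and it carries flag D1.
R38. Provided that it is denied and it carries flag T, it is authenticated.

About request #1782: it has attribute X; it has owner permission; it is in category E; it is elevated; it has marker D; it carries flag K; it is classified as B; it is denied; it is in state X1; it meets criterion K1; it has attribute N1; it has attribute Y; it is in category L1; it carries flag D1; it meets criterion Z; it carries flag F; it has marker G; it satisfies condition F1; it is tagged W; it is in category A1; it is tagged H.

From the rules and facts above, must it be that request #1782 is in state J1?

No

Forward chaining from the given facts derives: is granted, carries a delegation token, is in category M, meets criterion M1, targets a protected resource, is in state L, has attribute Q1, is tagged P, is classified as S, satisfies condition Y1, satisfies condition A, is from a trusted device, has marker V, has marker S1, is in category W1, is audited, has marker H1, satisfies condition G1, has marker C1, is from an internal IP, has marker B1.
The only rule concluding "it is in state J1" is R5, which needs "it is in state Q"; that is never established.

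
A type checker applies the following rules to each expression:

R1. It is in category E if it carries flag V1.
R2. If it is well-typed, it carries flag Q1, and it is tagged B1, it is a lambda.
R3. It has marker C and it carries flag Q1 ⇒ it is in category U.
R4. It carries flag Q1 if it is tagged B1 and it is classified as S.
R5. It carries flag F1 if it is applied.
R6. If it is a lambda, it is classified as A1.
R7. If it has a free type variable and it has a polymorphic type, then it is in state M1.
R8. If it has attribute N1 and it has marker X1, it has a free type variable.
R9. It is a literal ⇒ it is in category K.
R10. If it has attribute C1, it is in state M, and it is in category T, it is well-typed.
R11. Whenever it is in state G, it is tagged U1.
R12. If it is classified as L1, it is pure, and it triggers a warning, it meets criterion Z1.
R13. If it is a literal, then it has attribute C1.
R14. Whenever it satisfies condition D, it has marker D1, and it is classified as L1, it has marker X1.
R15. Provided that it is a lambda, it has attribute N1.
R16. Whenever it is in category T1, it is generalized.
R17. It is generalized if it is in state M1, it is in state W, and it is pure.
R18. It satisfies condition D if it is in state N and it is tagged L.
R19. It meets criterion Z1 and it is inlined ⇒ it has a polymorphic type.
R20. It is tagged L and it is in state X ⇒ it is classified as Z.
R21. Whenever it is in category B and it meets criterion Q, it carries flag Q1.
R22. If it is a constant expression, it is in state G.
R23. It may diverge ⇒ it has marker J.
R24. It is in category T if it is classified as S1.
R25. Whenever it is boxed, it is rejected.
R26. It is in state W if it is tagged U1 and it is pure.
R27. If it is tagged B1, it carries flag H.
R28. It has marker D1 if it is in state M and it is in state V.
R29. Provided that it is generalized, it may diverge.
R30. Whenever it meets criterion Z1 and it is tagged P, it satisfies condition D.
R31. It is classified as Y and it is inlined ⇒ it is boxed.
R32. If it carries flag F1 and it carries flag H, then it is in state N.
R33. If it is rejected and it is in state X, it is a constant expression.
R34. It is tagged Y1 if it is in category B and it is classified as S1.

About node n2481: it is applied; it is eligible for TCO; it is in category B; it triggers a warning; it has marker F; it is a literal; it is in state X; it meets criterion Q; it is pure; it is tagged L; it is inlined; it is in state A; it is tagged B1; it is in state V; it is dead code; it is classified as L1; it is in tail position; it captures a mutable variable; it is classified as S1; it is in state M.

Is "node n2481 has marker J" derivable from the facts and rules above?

Forward chaining from the given facts derives: carries flag F1, is in category K, meets criterion Z1, has attribute C1, has a polymorphic type, is classified as Z, carries flag Q1, is in category T, carries flag H, has marker D1, is in state N, is tagged Y1, is well-typed, satisfies condition D, is a lambda, is classified as A1, has marker X1, has attribute N1, has a free type variable, is in state M1.
The only rule concluding "it has marker J" is R23, which needs "it may diverge"; that is never established.

No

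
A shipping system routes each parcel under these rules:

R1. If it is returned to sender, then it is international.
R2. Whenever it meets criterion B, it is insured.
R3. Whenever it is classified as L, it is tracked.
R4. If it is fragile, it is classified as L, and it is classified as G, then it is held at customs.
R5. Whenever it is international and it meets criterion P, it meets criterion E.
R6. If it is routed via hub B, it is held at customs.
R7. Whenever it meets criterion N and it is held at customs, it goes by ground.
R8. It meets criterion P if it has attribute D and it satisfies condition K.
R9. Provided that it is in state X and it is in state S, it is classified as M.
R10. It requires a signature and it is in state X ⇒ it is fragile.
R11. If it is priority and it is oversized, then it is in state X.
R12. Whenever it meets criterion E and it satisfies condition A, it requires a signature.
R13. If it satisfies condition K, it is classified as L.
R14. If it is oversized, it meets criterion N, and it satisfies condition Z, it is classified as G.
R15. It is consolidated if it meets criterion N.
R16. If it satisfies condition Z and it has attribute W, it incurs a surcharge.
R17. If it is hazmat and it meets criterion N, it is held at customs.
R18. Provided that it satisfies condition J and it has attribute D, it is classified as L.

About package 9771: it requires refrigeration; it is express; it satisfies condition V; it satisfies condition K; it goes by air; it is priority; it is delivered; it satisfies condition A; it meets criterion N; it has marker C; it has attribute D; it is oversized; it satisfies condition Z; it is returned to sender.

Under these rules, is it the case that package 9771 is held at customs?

Yes

By R1 (it is returned to sender): it is international.
By R8 (it has attribute D, it satisfies condition K): it meets criterion P.
By R11 (it is priority, it is oversized): it is in state X.
By R13 (it satisfies condition K): it is classified as L.
By R14 (it is oversized, it meets criterion N, it satisfies condition Z): it is classified as G.
By R5 (it is international, it meets criterion P): it meets criterion E.
By R12 (it meets criterion E, it satisfies condition A): it requires a signature.
By R10 (it requires a signature, it is in state X): it is fragile.
By R4 (it is fragile, it is classified as L, it is classified as G): it is held at customs.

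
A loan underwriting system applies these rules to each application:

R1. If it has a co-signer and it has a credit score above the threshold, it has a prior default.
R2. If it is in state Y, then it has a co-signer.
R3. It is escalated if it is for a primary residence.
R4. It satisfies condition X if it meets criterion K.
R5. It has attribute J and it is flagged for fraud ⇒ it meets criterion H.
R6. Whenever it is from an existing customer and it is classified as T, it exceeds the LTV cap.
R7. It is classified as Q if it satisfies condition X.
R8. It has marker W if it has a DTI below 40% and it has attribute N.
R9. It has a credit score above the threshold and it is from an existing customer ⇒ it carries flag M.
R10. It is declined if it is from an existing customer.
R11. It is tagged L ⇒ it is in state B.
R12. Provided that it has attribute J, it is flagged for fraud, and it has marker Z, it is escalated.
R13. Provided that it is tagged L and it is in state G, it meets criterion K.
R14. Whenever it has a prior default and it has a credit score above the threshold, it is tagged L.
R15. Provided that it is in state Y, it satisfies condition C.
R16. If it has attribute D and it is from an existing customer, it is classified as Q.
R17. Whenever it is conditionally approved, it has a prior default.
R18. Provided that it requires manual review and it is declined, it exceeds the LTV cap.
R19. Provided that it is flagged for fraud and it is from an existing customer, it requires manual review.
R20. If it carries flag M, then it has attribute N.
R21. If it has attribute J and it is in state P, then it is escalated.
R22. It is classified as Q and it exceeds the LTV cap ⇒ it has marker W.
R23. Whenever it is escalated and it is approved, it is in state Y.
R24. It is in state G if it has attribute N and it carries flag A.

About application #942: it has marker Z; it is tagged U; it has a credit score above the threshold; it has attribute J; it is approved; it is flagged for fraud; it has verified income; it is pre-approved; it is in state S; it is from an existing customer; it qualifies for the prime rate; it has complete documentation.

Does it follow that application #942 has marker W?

No

Forward chaining from the given facts derives: meets criterion H, carries flag M, is declined, is escalated, requires manual review, has attribute N, is in state Y, has a co-signer, satisfies condition C, exceeds the LTV cap, has a prior default, is tagged L, is in state B.
Rules concluding "it has marker W": R8 needs "it has a DTI below 40%"; R22 needs "it is classified as Q" — none of these are established.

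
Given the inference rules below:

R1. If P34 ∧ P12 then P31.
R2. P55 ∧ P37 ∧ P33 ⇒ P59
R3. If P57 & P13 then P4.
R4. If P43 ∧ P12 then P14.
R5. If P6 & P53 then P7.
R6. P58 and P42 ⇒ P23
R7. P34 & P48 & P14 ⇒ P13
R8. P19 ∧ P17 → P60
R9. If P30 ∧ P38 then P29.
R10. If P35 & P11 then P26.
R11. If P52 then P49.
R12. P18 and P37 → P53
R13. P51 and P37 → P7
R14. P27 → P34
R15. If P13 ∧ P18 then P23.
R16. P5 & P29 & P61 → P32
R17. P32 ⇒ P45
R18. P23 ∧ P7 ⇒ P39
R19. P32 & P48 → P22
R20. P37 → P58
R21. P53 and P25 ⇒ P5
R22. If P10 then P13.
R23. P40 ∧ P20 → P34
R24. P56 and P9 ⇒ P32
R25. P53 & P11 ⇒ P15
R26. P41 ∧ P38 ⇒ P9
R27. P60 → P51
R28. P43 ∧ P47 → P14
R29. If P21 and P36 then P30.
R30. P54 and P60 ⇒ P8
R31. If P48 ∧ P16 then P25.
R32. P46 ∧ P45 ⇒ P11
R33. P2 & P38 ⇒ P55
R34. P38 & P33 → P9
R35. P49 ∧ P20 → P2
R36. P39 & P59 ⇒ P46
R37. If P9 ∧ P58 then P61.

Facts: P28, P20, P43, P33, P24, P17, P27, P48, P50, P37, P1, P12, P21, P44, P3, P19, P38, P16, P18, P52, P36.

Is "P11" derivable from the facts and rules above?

Yes

P14  (by R4: P43, P12)
P60  (by R8: P19, P17)
P49  (by R11: P52)
P53  (by R12: P18, P37)
P34  (by R14: P27)
P58  (by R20: P37)
P51  (by R27: P60)
P30  (by R29: P21, P36)
P25  (by R31: P48, P16)
P9  (by R34: P38, P33)
P2  (by R35: P49, P20)
P61  (by R37: P9, P58)
P13  (by R7: P34, P48, P14)
P29  (by R9: P30, P38)
P7  (by R13: P51, P37)
P23  (by R15: P13, P18)
P39  (by R18: P23, P7)
P5  (by R21: P53, P25)
P55  (by R33: P2, P38)
P59  (by R2: P55, P37, P33)
P32  (by R16: P5, P29, P61)
P45  (by R17: P32)
P46  (by R36: P39, P59)
P11  (by R32: P46, P45)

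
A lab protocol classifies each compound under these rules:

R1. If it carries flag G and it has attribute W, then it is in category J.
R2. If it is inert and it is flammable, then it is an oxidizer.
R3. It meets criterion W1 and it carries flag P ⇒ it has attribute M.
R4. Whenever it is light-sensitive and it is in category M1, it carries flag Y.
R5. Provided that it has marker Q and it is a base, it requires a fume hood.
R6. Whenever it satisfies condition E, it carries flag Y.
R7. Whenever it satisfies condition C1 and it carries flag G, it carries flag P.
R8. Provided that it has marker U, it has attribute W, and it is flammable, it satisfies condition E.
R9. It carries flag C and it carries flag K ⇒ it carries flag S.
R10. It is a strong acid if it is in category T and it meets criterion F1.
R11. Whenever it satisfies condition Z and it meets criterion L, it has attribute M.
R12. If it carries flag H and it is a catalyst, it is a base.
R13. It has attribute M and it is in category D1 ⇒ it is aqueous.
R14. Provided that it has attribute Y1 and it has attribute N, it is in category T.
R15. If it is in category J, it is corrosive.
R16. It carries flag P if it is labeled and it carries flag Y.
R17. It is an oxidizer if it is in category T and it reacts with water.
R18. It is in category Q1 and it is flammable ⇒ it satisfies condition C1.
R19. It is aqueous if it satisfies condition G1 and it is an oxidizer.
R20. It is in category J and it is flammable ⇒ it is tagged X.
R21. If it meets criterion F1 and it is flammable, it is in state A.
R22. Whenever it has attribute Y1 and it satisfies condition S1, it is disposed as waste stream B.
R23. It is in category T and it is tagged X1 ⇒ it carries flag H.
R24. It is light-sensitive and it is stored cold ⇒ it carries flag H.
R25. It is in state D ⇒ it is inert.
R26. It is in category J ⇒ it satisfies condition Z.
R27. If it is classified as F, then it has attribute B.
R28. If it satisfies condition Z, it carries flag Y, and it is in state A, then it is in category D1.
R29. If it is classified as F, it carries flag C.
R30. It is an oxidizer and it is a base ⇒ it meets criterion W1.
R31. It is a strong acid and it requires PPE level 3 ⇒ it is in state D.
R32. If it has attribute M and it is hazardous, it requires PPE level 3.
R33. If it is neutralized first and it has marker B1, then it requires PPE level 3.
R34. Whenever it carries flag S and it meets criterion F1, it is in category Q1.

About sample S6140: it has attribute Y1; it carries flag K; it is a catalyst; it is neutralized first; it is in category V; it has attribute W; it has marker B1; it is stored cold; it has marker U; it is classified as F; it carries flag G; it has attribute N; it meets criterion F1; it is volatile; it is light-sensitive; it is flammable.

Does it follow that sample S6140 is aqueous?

Yes

By R1 (it carries flag G, it has attribute W): it is in category J.
By R8 (it has marker U, it has attribute W, it is flammable): it satisfies condition E.
By R14 (it has attribute Y1, it has attribute N): it is in category T.
By R21 (it meets criterion F1, it is flammable): it is in state A.
By R24 (it is light-sensitive, it is stored cold): it carries flag H.
By R26 (it is in category J): it satisfies condition Z.
By R29 (it is classified as F): it carries flag C.
By R33 (it is neutralized first, it has marker B1): it requires PPE level 3.
By R6 (it satisfies condition E): it carries flag Y.
By R9 (it carries flag C, it carries flag K): it carries flag S.
By R10 (it is in category T, it meets criterion F1): it is a strong acid.
By R12 (it carries flag H, it is a catalyst): it is a base.
By R28 (it satisfies condition Z, it carries flag Y, it is in state A): it is in category D1.
By R31 (it is a strong acid, it requires PPE level 3): it is in state D.
By R34 (it carries flag S, it meets criterion F1): it is in category Q1.
By R18 (it is in category Q1, it is flammable): it satisfies condition C1.
By R25 (it is in state D): it is inert.
By R2 (it is inert, it is flammable): it is an oxidizer.
By R7 (it satisfies condition C1, it carries flag G): it carries flag P.
By R30 (it is an oxidizer, it is a base): it meets criterion W1.
By R3 (it meets criterion W1, it carries flag P): it has attribute M.
By R13 (it has attribute M, it is in category D1): it is aqueous.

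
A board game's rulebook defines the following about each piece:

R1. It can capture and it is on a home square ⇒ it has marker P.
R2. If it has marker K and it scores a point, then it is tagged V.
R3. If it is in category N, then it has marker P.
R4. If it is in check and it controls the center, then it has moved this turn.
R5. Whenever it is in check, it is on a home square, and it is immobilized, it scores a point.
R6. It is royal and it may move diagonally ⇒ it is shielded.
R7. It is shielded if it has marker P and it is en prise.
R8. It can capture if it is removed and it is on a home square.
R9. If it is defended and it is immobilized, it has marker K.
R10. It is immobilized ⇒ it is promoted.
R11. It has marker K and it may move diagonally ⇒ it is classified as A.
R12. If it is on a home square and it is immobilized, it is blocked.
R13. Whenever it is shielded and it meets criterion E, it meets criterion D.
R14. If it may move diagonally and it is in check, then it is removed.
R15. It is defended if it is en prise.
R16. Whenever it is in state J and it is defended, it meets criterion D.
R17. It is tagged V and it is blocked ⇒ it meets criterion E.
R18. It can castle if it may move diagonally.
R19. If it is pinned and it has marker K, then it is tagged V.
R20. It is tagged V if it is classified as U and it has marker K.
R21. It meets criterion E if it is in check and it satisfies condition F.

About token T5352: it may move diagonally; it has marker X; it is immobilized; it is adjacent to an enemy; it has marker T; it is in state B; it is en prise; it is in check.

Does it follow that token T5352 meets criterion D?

Forward chaining from the given facts derives: is promoted, is removed, is defended, can castle, has marker K, is classified as A.
Rules concluding "it meets criterion D": R13 needs "it is shielded"; R16 needs "it is in state J" — none of these are established.

No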